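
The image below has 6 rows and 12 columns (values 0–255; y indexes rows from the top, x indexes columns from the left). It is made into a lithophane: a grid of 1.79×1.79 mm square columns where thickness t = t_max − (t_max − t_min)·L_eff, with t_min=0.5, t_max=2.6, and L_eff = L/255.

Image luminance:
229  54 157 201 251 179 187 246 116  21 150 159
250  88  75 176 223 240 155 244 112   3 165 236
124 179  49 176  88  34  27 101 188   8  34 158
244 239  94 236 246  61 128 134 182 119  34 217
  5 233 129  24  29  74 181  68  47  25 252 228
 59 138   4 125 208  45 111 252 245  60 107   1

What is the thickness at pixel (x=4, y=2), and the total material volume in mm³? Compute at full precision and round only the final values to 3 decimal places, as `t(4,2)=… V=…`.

span = t_max - t_min = 2.6 - 0.5 = 2.100
L(4,2) = 88, L_eff = 88/255 = 0.345098
t(4,2) = 2.6 - 2.100·0.345098 = 1.875
Σt over all 6·12 pixels = 91451/850 ≈ 107.5894118
V = pitch²·Σt = 1.79²·91451/850 = 344.727

t(4,2)=1.875 V=344.727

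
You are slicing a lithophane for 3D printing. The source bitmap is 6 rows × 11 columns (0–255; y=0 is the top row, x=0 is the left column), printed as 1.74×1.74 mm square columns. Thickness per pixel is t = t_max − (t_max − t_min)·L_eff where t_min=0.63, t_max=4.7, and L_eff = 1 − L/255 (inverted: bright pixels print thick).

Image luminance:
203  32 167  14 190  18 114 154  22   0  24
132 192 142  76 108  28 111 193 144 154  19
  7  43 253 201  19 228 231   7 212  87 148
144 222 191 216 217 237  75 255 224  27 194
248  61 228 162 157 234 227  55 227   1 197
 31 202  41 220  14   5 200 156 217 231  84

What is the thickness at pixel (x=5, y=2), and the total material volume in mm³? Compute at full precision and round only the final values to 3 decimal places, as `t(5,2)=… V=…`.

span = t_max - t_min = 4.7 - 0.63 = 4.070
L(5,2) = 228, L_eff = 1 - 228/255 = 0.105882 (inverted)
t(5,2) = 4.7 - 4.070·0.105882 = 4.269
Σt over all 6·11 pixels = 4671601/25500 ≈ 183.2000392
V = pitch²·Σt = 1.74²·4671601/25500 = 554.656

t(5,2)=4.269 V=554.656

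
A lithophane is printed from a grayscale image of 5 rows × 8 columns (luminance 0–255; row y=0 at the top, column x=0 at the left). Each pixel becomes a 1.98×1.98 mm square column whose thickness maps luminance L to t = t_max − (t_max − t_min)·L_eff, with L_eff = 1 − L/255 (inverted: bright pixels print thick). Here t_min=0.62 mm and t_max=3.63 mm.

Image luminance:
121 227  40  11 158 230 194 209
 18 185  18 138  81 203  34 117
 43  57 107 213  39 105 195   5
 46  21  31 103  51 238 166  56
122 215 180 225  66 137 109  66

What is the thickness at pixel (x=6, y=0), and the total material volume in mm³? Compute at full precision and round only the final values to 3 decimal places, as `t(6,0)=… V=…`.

span = t_max - t_min = 3.63 - 0.62 = 3.010
L(6,0) = 194, L_eff = 1 - 194/255 = 0.239216 (inverted)
t(6,0) = 3.63 - 3.010·0.239216 = 2.910
Σt over all 5·8 pixels = 100549/1275 ≈ 78.8619608
V = pitch²·Σt = 1.98²·100549/1275 = 309.170

t(6,0)=2.910 V=309.170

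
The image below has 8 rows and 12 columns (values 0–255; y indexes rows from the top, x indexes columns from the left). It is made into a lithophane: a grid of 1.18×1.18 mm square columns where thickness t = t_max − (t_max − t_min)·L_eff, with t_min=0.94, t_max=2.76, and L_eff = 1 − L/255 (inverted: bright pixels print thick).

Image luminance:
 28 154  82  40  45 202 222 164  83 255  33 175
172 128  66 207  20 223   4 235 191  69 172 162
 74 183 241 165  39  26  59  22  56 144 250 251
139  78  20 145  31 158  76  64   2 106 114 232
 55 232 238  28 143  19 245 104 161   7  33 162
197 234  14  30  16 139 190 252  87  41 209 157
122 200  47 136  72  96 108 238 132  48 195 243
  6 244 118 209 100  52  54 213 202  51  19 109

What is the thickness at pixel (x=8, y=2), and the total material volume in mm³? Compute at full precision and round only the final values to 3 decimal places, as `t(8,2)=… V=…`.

t(8,2)=1.340 V=243.057

span = t_max - t_min = 2.76 - 0.94 = 1.820
L(8,2) = 56, L_eff = 1 - 56/255 = 0.780392 (inverted)
t(8,2) = 2.76 - 1.820·0.780392 = 1.340
Σt over all 8·12 pixels = 370939/2125 ≈ 174.5595294
V = pitch²·Σt = 1.18²·370939/2125 = 243.057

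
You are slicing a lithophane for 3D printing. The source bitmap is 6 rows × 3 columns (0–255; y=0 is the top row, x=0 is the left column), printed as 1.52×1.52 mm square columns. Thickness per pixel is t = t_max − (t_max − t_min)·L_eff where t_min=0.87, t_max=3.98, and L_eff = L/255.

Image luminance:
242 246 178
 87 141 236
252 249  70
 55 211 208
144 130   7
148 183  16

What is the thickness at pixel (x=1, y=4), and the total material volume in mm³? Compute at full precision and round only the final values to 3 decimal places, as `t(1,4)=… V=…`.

span = t_max - t_min = 3.98 - 0.87 = 3.110
L(1,4) = 130, L_eff = 130/255 = 0.509804
t(1,4) = 3.98 - 3.110·0.509804 = 2.395
Σt over all 6·3 pixels = 955087/25500 ≈ 37.4543922
V = pitch²·Σt = 1.52²·955087/25500 = 86.535

t(1,4)=2.395 V=86.535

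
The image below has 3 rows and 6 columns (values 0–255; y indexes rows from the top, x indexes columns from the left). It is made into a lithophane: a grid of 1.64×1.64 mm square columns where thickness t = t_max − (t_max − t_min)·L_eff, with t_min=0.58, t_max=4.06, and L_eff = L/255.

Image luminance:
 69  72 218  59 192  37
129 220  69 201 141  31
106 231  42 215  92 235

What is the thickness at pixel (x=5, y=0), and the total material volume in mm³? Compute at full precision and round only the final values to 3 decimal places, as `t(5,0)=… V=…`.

span = t_max - t_min = 4.06 - 0.58 = 3.480
L(5,0) = 37, L_eff = 37/255 = 0.145098
t(5,0) = 4.06 - 3.480·0.145098 = 3.555
Σt over all 3·6 pixels = 86884/2125 ≈ 40.8865882
V = pitch²·Σt = 1.64²·86884/2125 = 109.969

t(5,0)=3.555 V=109.969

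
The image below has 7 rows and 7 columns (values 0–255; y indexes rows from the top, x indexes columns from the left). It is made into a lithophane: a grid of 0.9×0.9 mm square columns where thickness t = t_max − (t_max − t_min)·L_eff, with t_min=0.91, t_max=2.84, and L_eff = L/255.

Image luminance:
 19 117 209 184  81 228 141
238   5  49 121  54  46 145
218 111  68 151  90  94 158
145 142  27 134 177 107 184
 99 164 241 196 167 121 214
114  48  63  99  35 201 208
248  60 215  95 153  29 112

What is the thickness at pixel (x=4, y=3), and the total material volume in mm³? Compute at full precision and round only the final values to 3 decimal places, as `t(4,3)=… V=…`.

t(4,3)=1.500 V=73.944

span = t_max - t_min = 2.84 - 0.91 = 1.930
L(4,3) = 177, L_eff = 177/255 = 0.694118
t(4,3) = 2.84 - 1.930·0.694118 = 1.500
Σt over all 7·7 pixels = 465571/5100 ≈ 91.2884314
V = pitch²·Σt = 0.9²·465571/5100 = 73.944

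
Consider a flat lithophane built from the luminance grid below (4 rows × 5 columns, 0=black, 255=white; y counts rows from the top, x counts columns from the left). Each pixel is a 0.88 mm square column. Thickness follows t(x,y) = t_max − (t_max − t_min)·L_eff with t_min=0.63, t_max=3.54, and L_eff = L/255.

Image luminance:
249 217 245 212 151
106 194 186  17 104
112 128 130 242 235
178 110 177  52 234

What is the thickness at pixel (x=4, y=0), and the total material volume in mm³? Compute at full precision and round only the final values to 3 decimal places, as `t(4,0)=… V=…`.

span = t_max - t_min = 3.54 - 0.63 = 2.910
L(4,0) = 151, L_eff = 151/255 = 0.592157
t(4,0) = 3.54 - 2.910·0.592157 = 1.817
Σt over all 4·5 pixels = 283737/8500 ≈ 33.3808235
V = pitch²·Σt = 0.88²·283737/8500 = 25.850

t(4,0)=1.817 V=25.850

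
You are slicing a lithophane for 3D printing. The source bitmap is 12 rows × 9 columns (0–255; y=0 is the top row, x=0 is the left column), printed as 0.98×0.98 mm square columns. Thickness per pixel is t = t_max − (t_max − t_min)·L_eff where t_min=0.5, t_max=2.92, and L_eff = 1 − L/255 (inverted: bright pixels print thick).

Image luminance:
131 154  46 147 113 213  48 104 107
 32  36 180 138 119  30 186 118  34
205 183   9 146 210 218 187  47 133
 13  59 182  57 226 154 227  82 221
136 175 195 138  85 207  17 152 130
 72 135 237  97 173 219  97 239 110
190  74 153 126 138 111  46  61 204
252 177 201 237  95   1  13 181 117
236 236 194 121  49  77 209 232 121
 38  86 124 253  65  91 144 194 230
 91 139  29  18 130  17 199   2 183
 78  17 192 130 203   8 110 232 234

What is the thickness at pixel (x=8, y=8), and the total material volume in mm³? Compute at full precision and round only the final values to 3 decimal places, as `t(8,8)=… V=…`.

t(8,8)=1.648 V=181.268

span = t_max - t_min = 2.92 - 0.5 = 2.420
L(8,8) = 121, L_eff = 1 - 121/255 = 0.525490 (inverted)
t(8,8) = 2.92 - 2.420·0.525490 = 1.648
Σt over all 12·9 pixels = 1203229/6375 ≈ 188.7418039
V = pitch²·Σt = 0.98²·1203229/6375 = 181.268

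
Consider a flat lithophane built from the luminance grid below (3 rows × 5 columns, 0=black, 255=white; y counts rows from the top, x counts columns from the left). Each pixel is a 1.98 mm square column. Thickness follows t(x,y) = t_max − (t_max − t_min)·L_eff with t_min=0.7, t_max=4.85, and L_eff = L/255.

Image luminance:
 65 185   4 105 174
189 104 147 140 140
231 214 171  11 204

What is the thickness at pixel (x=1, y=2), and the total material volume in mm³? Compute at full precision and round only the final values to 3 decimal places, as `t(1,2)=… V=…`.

span = t_max - t_min = 4.85 - 0.7 = 4.150
L(1,2) = 214, L_eff = 214/255 = 0.839216
t(1,2) = 4.85 - 4.150·0.839216 = 1.367
Σt over all 3·5 pixels = 198053/5100 ≈ 38.8339216
V = pitch²·Σt = 1.98²·198053/5100 = 152.245

t(1,2)=1.367 V=152.245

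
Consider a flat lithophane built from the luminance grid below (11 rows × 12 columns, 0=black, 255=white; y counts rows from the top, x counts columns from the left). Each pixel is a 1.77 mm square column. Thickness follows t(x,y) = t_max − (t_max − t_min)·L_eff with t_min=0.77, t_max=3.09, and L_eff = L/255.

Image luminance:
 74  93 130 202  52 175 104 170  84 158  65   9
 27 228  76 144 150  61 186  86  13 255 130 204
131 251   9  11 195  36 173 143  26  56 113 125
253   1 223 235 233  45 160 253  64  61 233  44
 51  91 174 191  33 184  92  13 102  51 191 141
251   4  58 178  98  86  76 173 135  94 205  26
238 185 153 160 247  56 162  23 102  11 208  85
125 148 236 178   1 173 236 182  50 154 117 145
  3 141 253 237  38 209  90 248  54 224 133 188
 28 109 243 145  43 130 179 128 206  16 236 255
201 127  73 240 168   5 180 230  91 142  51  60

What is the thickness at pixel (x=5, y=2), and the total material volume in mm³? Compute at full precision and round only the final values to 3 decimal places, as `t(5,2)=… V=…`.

span = t_max - t_min = 3.09 - 0.77 = 2.320
L(5,2) = 36, L_eff = 36/255 = 0.141176
t(5,2) = 3.09 - 2.320·0.141176 = 2.762
Σt over all 11·12 pixels = 535623/2125 ≈ 252.0578824
V = pitch²·Σt = 1.77²·535623/2125 = 789.672

t(5,2)=2.762 V=789.672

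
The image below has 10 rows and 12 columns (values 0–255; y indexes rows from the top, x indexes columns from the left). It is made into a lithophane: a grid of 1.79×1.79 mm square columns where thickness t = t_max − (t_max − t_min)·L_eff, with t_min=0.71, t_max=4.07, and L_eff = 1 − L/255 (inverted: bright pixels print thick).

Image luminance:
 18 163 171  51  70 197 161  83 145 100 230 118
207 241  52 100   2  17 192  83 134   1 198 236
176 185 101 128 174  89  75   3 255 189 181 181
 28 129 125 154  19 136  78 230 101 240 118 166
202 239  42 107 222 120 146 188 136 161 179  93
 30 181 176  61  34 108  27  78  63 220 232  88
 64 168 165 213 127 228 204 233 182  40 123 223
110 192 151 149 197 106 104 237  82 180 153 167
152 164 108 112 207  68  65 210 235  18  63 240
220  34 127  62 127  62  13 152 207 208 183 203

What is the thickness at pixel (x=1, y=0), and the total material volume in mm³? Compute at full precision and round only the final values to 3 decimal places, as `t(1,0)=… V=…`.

span = t_max - t_min = 4.07 - 0.71 = 3.360
L(1,0) = 163, L_eff = 1 - 163/255 = 0.360784 (inverted)
t(1,0) = 4.07 - 3.360·0.360784 = 2.858
Σt over all 10·12 pixels = 640306/2125 ≈ 301.3204706
V = pitch²·Σt = 1.79²·640306/2125 = 965.461

t(1,0)=2.858 V=965.461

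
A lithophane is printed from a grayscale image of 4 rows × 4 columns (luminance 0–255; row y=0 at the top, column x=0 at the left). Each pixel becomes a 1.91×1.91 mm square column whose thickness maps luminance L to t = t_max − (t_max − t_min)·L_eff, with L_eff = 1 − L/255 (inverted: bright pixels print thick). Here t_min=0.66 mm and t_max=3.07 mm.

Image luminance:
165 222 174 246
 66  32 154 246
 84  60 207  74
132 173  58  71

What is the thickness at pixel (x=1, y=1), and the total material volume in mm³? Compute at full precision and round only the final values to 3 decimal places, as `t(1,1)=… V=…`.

t(1,1)=0.962 V=113.135

span = t_max - t_min = 3.07 - 0.66 = 2.410
L(1,1) = 32, L_eff = 1 - 32/255 = 0.874510 (inverted)
t(1,1) = 3.07 - 2.410·0.874510 = 0.962
Σt over all 4·4 pixels = 197701/6375 ≈ 31.0119216
V = pitch²·Σt = 1.91²·197701/6375 = 113.135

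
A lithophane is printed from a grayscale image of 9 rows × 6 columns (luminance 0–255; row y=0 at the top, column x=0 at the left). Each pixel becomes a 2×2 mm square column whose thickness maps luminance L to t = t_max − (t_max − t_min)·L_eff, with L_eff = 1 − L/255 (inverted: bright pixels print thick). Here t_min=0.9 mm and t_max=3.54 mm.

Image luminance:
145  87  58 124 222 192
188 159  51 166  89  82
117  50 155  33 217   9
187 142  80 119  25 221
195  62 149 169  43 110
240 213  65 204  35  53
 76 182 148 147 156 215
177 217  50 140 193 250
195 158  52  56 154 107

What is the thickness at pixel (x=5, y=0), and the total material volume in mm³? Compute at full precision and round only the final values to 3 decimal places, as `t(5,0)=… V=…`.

t(5,0)=2.888 V=489.624

span = t_max - t_min = 3.54 - 0.9 = 2.640
L(5,0) = 192, L_eff = 1 - 192/255 = 0.247059 (inverted)
t(5,0) = 3.54 - 2.640·0.247059 = 2.888
Σt over all 9·6 pixels = 260113/2125 ≈ 122.4061176
V = pitch²·Σt = 2²·260113/2125 = 489.624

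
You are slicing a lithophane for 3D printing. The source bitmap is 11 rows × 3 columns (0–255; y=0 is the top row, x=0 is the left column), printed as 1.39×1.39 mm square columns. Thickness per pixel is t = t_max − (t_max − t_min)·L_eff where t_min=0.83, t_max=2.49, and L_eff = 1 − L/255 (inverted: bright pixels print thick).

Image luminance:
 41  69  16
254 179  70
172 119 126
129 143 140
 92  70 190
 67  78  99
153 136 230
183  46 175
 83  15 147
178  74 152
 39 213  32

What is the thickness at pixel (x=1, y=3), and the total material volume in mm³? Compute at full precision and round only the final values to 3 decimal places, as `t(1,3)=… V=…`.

span = t_max - t_min = 2.49 - 0.83 = 1.660
L(1,3) = 143, L_eff = 1 - 143/255 = 0.439216 (inverted)
t(1,3) = 2.49 - 1.660·0.439216 = 1.761
Σt over all 11·3 pixels = 15853/300 ≈ 52.8433333
V = pitch²·Σt = 1.39²·15853/300 = 102.099

t(1,3)=1.761 V=102.099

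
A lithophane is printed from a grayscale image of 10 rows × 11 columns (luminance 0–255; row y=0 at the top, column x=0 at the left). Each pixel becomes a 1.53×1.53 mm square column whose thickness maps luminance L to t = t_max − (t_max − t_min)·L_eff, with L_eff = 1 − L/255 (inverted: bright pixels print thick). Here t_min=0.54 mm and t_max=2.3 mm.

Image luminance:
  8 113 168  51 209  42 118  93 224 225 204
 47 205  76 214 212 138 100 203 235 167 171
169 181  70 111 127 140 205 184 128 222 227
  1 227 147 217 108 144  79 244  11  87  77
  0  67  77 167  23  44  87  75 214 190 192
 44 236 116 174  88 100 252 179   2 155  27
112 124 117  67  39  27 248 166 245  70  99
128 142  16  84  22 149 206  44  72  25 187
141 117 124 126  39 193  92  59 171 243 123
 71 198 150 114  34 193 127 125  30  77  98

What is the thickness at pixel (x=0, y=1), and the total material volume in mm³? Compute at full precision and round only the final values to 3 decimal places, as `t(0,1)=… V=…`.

t(0,1)=0.864 V=363.177

span = t_max - t_min = 2.3 - 0.54 = 1.760
L(0,1) = 47, L_eff = 1 - 47/255 = 0.815686 (inverted)
t(0,1) = 2.3 - 1.760·0.815686 = 0.864
Σt over all 10·11 pixels = 155.144
V = pitch²·Σt = 1.53²·155.144 = 363.177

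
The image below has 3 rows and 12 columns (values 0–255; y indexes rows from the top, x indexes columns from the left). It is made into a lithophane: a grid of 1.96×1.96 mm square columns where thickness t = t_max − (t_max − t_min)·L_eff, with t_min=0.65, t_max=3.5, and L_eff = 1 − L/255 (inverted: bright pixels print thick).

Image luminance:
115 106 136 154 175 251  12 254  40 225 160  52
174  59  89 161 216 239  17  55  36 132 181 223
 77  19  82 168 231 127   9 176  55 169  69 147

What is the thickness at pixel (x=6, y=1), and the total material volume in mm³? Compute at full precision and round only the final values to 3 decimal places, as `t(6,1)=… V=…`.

t(6,1)=0.840 V=287.010

span = t_max - t_min = 3.5 - 0.65 = 2.850
L(6,1) = 17, L_eff = 1 - 17/255 = 0.933333 (inverted)
t(6,1) = 3.5 - 2.850·0.933333 = 0.840
Σt over all 3·12 pixels = 127009/1700 ≈ 74.7111765
V = pitch²·Σt = 1.96²·127009/1700 = 287.010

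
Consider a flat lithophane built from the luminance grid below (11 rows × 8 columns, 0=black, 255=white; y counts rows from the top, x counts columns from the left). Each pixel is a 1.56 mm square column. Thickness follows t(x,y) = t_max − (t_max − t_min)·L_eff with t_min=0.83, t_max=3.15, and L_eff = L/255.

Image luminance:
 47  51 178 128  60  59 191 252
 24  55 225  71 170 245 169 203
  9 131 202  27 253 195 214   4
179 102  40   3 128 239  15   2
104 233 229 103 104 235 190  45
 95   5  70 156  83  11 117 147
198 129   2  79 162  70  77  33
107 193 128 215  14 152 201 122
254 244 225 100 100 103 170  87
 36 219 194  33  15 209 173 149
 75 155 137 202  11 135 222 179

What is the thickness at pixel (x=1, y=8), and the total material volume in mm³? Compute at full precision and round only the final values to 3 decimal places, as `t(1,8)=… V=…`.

t(1,8)=0.930 V=428.674

span = t_max - t_min = 3.15 - 0.83 = 2.320
L(1,8) = 244, L_eff = 244/255 = 0.956863
t(1,8) = 3.15 - 2.320·0.956863 = 0.930
Σt over all 11·8 pixels = 1122944/6375 ≈ 176.1480784
V = pitch²·Σt = 1.56²·1122944/6375 = 428.674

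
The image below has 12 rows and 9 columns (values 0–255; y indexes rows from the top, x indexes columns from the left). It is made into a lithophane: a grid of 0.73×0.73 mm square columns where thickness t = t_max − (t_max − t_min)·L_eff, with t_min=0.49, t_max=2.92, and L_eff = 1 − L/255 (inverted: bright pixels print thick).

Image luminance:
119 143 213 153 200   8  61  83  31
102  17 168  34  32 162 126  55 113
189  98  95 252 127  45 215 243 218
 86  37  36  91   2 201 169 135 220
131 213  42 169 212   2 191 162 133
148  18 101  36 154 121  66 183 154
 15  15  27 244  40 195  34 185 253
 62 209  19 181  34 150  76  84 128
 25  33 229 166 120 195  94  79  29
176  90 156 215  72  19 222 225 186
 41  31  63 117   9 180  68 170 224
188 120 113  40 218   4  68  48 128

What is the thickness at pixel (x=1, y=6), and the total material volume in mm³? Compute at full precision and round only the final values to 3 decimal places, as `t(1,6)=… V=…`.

span = t_max - t_min = 2.92 - 0.49 = 2.430
L(1,6) = 15, L_eff = 1 - 15/255 = 0.941176 (inverted)
t(1,6) = 2.92 - 2.430·0.941176 = 0.633
Σt over all 12·9 pixels = 1472607/8500 ≈ 173.2478824
V = pitch²·Σt = 0.73²·1472607/8500 = 92.324

t(1,6)=0.633 V=92.324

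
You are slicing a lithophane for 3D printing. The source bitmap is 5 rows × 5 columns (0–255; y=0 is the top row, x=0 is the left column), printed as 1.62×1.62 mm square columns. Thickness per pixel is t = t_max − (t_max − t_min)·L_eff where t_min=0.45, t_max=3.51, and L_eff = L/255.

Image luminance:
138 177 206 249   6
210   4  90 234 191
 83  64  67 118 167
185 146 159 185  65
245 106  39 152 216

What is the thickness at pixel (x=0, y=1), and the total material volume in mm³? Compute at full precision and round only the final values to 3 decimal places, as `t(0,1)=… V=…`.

span = t_max - t_min = 3.51 - 0.45 = 3.060
L(0,1) = 210, L_eff = 210/255 = 0.823529
t(0,1) = 3.51 - 3.060·0.823529 = 0.990
Σt over all 5·5 pixels = 45.726
V = pitch²·Σt = 1.62²·45.726 = 120.003

t(0,1)=0.990 V=120.003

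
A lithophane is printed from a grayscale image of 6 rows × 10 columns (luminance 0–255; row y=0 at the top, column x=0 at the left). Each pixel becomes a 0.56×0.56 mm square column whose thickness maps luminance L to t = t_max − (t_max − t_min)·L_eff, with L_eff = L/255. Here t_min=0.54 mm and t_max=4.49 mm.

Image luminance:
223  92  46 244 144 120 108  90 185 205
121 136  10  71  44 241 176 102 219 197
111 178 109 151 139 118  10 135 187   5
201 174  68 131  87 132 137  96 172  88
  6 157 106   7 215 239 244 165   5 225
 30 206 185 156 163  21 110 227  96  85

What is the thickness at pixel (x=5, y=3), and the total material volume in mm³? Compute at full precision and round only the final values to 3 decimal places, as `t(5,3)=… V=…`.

span = t_max - t_min = 4.49 - 0.54 = 3.950
L(5,3) = 132, L_eff = 132/255 = 0.517647
t(5,3) = 4.49 - 3.950·0.517647 = 2.445
Σt over all 6·10 pixels = 251237/1700 ≈ 147.7864706
V = pitch²·Σt = 0.56²·251237/1700 = 46.346

t(5,3)=2.445 V=46.346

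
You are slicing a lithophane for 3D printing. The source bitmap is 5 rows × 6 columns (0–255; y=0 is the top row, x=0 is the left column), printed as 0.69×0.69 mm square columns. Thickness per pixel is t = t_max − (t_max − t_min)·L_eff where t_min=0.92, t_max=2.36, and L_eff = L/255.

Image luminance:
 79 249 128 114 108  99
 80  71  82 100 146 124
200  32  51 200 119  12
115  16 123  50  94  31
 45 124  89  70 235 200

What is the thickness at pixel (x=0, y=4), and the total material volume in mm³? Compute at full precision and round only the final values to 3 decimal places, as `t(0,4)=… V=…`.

span = t_max - t_min = 2.36 - 0.92 = 1.440
L(0,4) = 45, L_eff = 45/255 = 0.176471
t(0,4) = 2.36 - 1.440·0.176471 = 2.106
Σt over all 5·6 pixels = 112218/2125 ≈ 52.8084706
V = pitch²·Σt = 0.69²·112218/2125 = 25.142

t(0,4)=2.106 V=25.142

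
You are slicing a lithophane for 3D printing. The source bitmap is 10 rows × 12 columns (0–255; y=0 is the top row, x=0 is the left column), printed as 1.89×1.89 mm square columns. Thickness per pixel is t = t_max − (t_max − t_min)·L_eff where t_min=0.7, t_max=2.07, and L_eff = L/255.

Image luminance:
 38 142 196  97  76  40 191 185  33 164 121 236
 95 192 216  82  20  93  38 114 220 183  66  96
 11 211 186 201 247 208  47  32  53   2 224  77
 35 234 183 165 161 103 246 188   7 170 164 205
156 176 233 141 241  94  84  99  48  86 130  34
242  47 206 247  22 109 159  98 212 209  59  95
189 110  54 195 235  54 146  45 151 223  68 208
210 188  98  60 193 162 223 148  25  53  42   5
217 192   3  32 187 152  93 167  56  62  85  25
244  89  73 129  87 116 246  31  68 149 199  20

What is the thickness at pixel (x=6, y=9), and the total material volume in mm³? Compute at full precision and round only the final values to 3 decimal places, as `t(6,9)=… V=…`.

span = t_max - t_min = 2.07 - 0.7 = 1.370
L(6,9) = 246, L_eff = 246/255 = 0.964706
t(6,9) = 2.07 - 1.370·0.964706 = 0.748
Σt over all 10·12 pixels = 1058566/6375 ≈ 166.0495686
V = pitch²·Σt = 1.89²·1058566/6375 = 593.146

t(6,9)=0.748 V=593.146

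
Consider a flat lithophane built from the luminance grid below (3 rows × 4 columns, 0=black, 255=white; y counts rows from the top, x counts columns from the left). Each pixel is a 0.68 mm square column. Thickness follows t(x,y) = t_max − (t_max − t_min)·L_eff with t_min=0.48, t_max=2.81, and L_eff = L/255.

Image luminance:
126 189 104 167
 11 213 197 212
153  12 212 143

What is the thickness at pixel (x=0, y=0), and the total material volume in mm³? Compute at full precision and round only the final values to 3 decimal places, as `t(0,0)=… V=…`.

t(0,0)=1.659 V=8.245

span = t_max - t_min = 2.81 - 0.48 = 2.330
L(0,0) = 126, L_eff = 126/255 = 0.494118
t(0,0) = 2.81 - 2.330·0.494118 = 1.659
Σt over all 3·4 pixels = 454673/25500 ≈ 17.8303137
V = pitch²·Σt = 0.68²·454673/25500 = 8.245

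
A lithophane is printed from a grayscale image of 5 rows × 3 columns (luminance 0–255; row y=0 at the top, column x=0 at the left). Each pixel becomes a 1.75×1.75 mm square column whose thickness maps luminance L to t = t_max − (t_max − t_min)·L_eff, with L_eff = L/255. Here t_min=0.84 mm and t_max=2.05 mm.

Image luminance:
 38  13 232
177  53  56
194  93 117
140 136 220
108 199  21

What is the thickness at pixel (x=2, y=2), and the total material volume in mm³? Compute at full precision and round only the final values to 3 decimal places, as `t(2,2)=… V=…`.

t(2,2)=1.495 V=68.058

span = t_max - t_min = 2.05 - 0.84 = 1.210
L(2,2) = 117, L_eff = 117/255 = 0.458824
t(2,2) = 2.05 - 1.210·0.458824 = 1.495
Σt over all 5·3 pixels = 47224/2125 ≈ 22.2230588
V = pitch²·Σt = 1.75²·47224/2125 = 68.058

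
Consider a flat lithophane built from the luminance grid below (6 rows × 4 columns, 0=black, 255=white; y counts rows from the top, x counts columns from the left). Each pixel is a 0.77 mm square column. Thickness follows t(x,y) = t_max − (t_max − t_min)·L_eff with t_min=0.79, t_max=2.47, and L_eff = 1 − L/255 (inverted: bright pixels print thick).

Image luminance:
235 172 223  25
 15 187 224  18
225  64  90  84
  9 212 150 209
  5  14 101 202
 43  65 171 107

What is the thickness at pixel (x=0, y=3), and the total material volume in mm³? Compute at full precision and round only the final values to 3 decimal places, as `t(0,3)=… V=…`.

t(0,3)=0.849 V=22.374

span = t_max - t_min = 2.47 - 0.79 = 1.680
L(0,3) = 9, L_eff = 1 - 9/255 = 0.964706 (inverted)
t(0,3) = 2.47 - 1.680·0.964706 = 0.849
Σt over all 6·4 pixels = 16038/425 ≈ 37.7364706
V = pitch²·Σt = 0.77²·16038/425 = 22.374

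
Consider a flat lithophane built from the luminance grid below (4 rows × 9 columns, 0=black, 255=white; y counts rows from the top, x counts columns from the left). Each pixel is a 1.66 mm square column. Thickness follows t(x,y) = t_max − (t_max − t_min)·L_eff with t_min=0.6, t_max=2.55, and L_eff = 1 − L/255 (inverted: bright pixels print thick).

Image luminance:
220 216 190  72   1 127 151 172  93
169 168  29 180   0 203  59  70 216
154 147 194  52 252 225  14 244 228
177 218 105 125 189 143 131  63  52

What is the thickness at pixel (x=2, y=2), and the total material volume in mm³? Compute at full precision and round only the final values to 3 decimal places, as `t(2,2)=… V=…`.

t(2,2)=2.084 V=165.915

span = t_max - t_min = 2.55 - 0.6 = 1.950
L(2,2) = 194, L_eff = 1 - 194/255 = 0.239216 (inverted)
t(2,2) = 2.55 - 1.950·0.239216 = 2.084
Σt over all 4·9 pixels = 60.21
V = pitch²·Σt = 1.66²·60.21 = 165.915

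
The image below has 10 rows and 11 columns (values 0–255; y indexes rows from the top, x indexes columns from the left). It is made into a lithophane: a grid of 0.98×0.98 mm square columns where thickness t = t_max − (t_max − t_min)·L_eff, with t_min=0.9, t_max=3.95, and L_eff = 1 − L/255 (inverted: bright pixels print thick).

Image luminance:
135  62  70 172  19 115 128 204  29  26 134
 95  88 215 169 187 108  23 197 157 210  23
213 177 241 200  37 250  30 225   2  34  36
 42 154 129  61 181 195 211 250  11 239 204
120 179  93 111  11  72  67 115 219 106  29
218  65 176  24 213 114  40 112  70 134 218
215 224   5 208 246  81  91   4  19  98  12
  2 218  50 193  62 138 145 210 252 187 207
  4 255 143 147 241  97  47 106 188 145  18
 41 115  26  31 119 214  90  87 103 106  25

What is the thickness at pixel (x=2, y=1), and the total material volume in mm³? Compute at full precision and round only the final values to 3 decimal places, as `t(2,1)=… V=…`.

span = t_max - t_min = 3.95 - 0.9 = 3.050
L(2,1) = 215, L_eff = 1 - 215/255 = 0.156863 (inverted)
t(2,1) = 3.95 - 3.050·0.156863 = 3.472
Σt over all 10·11 pixels = 1322849/5100 ≈ 259.3821569
V = pitch²·Σt = 0.98²·1322849/5100 = 249.111

t(2,1)=3.472 V=249.111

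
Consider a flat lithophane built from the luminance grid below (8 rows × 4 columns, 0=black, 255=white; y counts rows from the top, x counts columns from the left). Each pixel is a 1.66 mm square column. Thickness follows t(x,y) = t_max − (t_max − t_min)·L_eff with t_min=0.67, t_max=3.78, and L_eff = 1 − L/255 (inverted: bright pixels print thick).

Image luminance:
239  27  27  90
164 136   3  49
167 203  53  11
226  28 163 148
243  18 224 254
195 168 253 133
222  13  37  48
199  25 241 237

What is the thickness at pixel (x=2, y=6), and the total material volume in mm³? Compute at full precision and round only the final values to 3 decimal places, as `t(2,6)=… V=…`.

span = t_max - t_min = 3.78 - 0.67 = 3.110
L(2,6) = 37, L_eff = 1 - 37/255 = 0.854902 (inverted)
t(2,6) = 3.78 - 3.110·0.854902 = 1.121
Σt over all 8·4 pixels = 466651/6375 ≈ 73.2001569
V = pitch²·Σt = 1.66²·466651/6375 = 201.710

t(2,6)=1.121 V=201.710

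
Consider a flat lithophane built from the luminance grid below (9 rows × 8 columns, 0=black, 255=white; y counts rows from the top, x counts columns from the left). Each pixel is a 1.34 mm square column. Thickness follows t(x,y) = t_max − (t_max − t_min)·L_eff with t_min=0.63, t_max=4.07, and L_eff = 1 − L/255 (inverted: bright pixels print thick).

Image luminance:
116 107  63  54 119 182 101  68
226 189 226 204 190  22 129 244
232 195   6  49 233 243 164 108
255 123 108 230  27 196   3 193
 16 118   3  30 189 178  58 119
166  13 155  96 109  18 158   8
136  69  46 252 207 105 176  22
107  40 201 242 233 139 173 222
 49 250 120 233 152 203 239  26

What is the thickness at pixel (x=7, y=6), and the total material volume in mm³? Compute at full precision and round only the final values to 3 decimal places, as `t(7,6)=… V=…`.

t(7,6)=0.927 V=315.951

span = t_max - t_min = 4.07 - 0.63 = 3.440
L(7,6) = 22, L_eff = 1 - 22/255 = 0.913725 (inverted)
t(7,6) = 4.07 - 3.440·0.913725 = 0.927
Σt over all 9·8 pixels = 373912/2125 ≈ 175.9585882
V = pitch²·Σt = 1.34²·373912/2125 = 315.951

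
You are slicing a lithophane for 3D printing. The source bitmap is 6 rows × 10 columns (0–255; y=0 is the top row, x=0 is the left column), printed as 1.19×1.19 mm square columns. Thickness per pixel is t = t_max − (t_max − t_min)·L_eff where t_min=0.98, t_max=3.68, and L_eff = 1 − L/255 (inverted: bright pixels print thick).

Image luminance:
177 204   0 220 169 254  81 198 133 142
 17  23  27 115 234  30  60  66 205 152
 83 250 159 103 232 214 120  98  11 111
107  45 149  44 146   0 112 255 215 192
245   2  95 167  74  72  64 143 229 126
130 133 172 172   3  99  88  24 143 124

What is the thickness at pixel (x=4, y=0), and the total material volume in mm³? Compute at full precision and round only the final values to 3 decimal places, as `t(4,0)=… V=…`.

span = t_max - t_min = 3.68 - 0.98 = 2.700
L(4,0) = 169, L_eff = 1 - 169/255 = 0.337255 (inverted)
t(4,0) = 3.68 - 2.700·0.337255 = 2.769
Σt over all 6·10 pixels = 58551/425 ≈ 137.7670588
V = pitch²·Σt = 1.19²·58551/425 = 195.092

t(4,0)=2.769 V=195.092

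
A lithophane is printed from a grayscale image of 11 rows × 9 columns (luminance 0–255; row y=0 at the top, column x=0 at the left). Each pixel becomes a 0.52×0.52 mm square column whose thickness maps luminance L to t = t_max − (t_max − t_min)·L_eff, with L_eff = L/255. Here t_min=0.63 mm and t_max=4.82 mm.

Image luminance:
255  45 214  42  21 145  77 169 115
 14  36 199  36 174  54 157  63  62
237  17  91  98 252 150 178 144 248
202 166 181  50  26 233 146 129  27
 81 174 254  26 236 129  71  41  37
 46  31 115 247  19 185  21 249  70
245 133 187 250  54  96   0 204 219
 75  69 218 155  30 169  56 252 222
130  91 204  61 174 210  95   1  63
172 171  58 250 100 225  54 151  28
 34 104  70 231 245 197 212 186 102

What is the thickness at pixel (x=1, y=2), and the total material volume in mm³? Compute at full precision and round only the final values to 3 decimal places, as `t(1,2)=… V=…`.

span = t_max - t_min = 4.82 - 0.63 = 4.190
L(1,2) = 17, L_eff = 17/255 = 0.066667
t(1,2) = 4.82 - 4.190·0.066667 = 4.541
Σt over all 11·9 pixels = 569239/2125 ≈ 267.8771765
V = pitch²·Σt = 0.52²·569239/2125 = 72.434

t(1,2)=4.541 V=72.434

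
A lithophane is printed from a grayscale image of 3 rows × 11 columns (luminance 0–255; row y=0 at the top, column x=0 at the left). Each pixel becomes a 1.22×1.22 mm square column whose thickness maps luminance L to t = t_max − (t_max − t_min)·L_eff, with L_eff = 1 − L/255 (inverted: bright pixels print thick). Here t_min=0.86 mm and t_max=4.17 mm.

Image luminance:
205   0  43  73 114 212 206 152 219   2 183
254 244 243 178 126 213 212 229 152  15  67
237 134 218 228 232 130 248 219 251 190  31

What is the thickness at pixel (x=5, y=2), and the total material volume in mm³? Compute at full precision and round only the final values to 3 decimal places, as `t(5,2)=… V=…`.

t(5,2)=2.547 V=147.728

span = t_max - t_min = 4.17 - 0.86 = 3.310
L(5,2) = 130, L_eff = 1 - 130/255 = 0.490196 (inverted)
t(5,2) = 4.17 - 3.310·0.490196 = 2.547
Σt over all 3·11 pixels = 16873/170 ≈ 99.2529412
V = pitch²·Σt = 1.22²·16873/170 = 147.728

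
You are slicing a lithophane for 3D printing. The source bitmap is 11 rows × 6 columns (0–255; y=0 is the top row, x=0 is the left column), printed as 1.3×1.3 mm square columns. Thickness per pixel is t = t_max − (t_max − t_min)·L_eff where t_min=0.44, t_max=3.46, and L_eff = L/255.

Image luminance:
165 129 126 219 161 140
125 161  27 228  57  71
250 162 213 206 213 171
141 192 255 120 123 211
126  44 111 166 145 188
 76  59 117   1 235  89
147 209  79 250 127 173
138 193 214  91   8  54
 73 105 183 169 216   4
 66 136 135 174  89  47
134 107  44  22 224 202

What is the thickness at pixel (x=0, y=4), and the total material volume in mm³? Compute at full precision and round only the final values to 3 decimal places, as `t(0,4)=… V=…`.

span = t_max - t_min = 3.46 - 0.44 = 3.020
L(0,4) = 126, L_eff = 126/255 = 0.494118
t(0,4) = 3.46 - 3.020·0.494118 = 1.968
Σt over all 11·6 pixels = 257859/2125 ≈ 121.3454118
V = pitch²·Σt = 1.3²·257859/2125 = 205.074

t(0,4)=1.968 V=205.074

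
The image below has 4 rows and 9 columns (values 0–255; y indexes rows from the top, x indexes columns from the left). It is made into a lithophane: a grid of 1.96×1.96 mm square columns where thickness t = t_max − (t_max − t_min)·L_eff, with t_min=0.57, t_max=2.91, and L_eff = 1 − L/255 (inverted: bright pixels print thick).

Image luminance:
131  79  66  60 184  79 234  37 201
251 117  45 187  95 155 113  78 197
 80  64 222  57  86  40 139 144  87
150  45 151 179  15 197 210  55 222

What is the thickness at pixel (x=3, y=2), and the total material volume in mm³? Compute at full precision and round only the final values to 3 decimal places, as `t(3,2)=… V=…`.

t(3,2)=1.093 V=235.773

span = t_max - t_min = 2.91 - 0.57 = 2.340
L(3,2) = 57, L_eff = 1 - 57/255 = 0.776471 (inverted)
t(3,2) = 2.91 - 2.340·0.776471 = 1.093
Σt over all 4·9 pixels = 130419/2125 ≈ 61.3736471
V = pitch²·Σt = 1.96²·130419/2125 = 235.773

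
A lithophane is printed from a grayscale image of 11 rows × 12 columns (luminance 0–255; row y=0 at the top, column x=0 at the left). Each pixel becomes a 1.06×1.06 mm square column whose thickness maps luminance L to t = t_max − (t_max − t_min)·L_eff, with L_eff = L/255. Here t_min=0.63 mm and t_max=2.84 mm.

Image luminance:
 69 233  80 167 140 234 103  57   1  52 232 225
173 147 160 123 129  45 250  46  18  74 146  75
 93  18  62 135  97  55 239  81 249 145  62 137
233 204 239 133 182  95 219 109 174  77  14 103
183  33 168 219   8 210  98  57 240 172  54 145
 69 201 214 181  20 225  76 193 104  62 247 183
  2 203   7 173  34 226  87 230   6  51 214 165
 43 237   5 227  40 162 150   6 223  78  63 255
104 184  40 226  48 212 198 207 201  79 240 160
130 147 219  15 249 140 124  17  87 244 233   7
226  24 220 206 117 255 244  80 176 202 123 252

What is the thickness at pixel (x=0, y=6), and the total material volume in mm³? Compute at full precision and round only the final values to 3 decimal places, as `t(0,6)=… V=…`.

span = t_max - t_min = 2.84 - 0.63 = 2.210
L(0,6) = 2, L_eff = 2/255 = 0.007843
t(0,6) = 2.84 - 2.210·0.007843 = 2.823
Σt over all 11·12 pixels = 328073/1500 ≈ 218.7153333
V = pitch²·Σt = 1.06²·328073/1500 = 245.749

t(0,6)=2.823 V=245.749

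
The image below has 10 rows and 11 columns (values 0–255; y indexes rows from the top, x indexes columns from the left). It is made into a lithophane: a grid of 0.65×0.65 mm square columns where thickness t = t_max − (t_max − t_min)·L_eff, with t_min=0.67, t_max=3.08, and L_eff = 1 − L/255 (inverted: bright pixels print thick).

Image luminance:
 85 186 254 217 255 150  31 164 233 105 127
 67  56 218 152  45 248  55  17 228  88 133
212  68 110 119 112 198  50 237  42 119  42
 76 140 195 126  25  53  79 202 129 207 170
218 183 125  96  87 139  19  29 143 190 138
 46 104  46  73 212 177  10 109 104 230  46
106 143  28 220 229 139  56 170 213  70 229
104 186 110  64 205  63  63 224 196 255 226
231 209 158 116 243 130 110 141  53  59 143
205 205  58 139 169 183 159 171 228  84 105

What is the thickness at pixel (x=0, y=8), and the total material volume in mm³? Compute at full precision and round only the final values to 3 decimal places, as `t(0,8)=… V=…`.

span = t_max - t_min = 3.08 - 0.67 = 2.410
L(0,8) = 231, L_eff = 1 - 231/255 = 0.094118 (inverted)
t(0,8) = 3.08 - 2.410·0.094118 = 2.853
Σt over all 10·11 pixels = 5481577/25500 ≈ 214.9638039
V = pitch²·Σt = 0.65²·5481577/25500 = 90.822

t(0,8)=2.853 V=90.822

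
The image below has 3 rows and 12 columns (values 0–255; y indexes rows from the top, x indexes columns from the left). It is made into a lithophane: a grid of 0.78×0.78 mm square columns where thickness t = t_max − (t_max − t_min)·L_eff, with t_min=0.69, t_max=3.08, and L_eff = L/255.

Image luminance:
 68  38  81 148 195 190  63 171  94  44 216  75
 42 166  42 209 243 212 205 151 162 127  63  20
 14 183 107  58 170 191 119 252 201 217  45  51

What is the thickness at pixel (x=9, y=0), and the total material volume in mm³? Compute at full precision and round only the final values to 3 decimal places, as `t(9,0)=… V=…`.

t(9,0)=2.668 V=41.041

span = t_max - t_min = 3.08 - 0.69 = 2.390
L(9,0) = 44, L_eff = 44/255 = 0.172549
t(9,0) = 3.08 - 2.390·0.172549 = 2.668
Σt over all 3·12 pixels = 1720153/25500 ≈ 67.4569804
V = pitch²·Σt = 0.78²·1720153/25500 = 41.041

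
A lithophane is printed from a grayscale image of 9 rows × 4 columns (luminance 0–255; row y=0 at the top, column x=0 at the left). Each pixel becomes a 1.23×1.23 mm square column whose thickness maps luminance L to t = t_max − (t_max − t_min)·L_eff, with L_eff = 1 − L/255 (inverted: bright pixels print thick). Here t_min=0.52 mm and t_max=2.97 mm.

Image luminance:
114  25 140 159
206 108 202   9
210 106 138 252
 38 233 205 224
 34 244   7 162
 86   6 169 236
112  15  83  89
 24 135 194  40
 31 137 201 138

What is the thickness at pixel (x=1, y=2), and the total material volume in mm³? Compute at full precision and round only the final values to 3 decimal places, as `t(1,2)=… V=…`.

t(1,2)=1.538 V=93.907

span = t_max - t_min = 2.97 - 0.52 = 2.450
L(1,2) = 106, L_eff = 1 - 106/255 = 0.584314 (inverted)
t(1,2) = 2.97 - 2.450·0.584314 = 1.538
Σt over all 9·4 pixels = 5276/85 ≈ 62.0705882
V = pitch²·Σt = 1.23²·5276/85 = 93.907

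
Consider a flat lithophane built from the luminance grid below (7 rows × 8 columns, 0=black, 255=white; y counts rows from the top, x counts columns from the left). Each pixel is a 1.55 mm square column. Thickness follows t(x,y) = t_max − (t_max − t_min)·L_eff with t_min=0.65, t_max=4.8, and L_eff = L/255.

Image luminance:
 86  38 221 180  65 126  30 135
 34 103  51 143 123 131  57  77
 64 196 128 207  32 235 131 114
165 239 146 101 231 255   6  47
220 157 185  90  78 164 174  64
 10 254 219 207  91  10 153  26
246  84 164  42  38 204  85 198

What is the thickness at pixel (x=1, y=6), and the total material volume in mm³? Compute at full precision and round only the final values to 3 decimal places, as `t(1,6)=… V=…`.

t(1,6)=3.433 V=369.749

span = t_max - t_min = 4.8 - 0.65 = 4.150
L(1,6) = 84, L_eff = 84/255 = 0.329412
t(1,6) = 4.8 - 4.150·0.329412 = 3.433
Σt over all 7·8 pixels = 7849/51 ≈ 153.9019608
V = pitch²·Σt = 1.55²·7849/51 = 369.749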